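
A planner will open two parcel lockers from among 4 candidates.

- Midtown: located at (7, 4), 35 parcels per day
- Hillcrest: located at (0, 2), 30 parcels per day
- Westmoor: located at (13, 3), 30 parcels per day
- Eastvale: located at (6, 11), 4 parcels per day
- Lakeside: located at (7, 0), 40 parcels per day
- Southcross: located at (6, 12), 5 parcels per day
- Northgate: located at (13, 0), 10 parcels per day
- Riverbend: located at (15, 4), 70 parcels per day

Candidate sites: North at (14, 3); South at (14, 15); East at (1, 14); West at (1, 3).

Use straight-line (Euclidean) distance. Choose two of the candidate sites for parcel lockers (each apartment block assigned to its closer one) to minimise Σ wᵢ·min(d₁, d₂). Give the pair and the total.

Evaluate every pair (each demand assigned to the nearer of the two):
  {North, West}: total = 773.5
  {North, East}: total = 1124.2
  {North, South}: total = 1212.3
  {South, West}: total = 1859.0
  {East, West}: total = 2040.1
  {South, East}: total = 2713.7
Best pair: {North, West} with total 773.5.

{North, West}, total 773.5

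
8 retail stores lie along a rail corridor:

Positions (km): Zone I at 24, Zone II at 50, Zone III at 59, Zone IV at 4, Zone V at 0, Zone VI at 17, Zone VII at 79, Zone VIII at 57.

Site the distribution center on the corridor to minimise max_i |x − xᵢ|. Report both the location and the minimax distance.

The 1-center on a line is the midpoint of the two extreme points: leftmost at 0, rightmost at 79.
Optimal location = (0 + 79)/2 = 39.5; maximum distance = (79 − 0)/2 = 39.5.

location 39.5, max distance 39.5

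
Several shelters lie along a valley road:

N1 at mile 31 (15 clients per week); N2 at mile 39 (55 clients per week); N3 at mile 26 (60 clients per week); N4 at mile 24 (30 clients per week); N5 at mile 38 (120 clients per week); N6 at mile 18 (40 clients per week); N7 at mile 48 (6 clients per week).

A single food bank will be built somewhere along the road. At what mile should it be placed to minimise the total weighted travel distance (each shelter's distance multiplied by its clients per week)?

x = 38

For a sum of weighted absolute distances on a line, the optimum is the weighted median (not the mean). Total weight W = 326; half-weight = 163.
Sort by position and accumulate weight:
  mile 18 (N6, w=40) → cum 40
  mile 24 (N4, w=30) → cum 70
  mile 26 (N3, w=60) → cum 130
  mile 31 (N1, w=15) → cum 145
  mile 38 (N5, w=120) → cum 265  ≥ 163 → median here
  mile 39 (N2, w=55) → cum 320
  mile 48 (N7, w=6) → cum 326
Optimal location: mile 38.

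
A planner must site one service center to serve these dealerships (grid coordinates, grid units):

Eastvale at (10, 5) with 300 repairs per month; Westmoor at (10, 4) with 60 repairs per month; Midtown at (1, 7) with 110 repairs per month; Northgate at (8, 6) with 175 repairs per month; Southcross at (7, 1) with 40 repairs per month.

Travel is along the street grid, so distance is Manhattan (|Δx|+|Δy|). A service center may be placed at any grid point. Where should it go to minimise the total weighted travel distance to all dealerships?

Manhattan distance separates: Σwᵢ(|x−xᵢ|+|y−yᵢ|) = Σwᵢ|x−xᵢ| + Σwᵢ|y−yᵢ|, so x and y are optimised independently as 1-D weighted medians.
Total weight W = 685; half = 342.5.
x-coordinate, sorted with cumulative weight:
  x=1 (Midtown, w=110) cum 110
  x=7 (Southcross, w=40) cum 150
  x=8 (Northgate, w=175) cum 325
  x=10 (Eastvale, w=300) cum 625  ← median
  x=10 (Westmoor, w=60) cum 685
⇒ x* = 10
y-coordinate, sorted with cumulative weight:
  y=1 (Southcross, w=40) cum 40
  y=4 (Westmoor, w=60) cum 100
  y=5 (Eastvale, w=300) cum 400  ← median
  y=6 (Northgate, w=175) cum 575
  y=7 (Midtown, w=110) cum 685
⇒ y* = 5

(10, 5)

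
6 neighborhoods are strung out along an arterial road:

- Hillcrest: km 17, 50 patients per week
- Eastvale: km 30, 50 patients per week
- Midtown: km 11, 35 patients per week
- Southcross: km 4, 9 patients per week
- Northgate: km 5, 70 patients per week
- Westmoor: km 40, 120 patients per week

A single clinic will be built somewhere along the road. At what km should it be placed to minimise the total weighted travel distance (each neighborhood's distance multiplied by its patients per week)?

For a sum of weighted absolute distances on a line, the optimum is the weighted median (not the mean). Total weight W = 334; half-weight = 167.
Sort by position and accumulate weight:
  km 4 (Southcross, w=9) → cum 9
  km 5 (Northgate, w=70) → cum 79
  km 11 (Midtown, w=35) → cum 114
  km 17 (Hillcrest, w=50) → cum 164
  km 30 (Eastvale, w=50) → cum 214  ≥ 167 → median here
  km 40 (Westmoor, w=120) → cum 334
Optimal location: km 30.

x = 30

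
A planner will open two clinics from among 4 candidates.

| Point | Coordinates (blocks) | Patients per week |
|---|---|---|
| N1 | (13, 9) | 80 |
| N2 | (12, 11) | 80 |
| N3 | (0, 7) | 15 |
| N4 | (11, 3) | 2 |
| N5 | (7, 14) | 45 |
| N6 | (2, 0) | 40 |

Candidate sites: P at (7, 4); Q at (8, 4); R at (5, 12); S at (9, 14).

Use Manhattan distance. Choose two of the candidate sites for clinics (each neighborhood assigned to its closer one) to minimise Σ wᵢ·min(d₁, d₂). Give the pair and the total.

{P, S}, total 1810

Evaluate every pair (each demand assigned to the nearer of the two):
  {P, S}: total = 1810
  {Q, S}: total = 1863
  {R, S}: total = 2066
  {Q, R}: total = 2178
  {P, R}: total = 2220
  {P, Q}: total = 2648
Best pair: {P, S} with total 1810.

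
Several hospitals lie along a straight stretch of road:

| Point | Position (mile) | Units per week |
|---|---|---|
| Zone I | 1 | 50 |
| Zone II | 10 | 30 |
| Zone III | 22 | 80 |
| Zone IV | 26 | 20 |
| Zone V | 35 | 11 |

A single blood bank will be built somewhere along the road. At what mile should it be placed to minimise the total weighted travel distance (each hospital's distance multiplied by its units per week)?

For a sum of weighted absolute distances on a line, the optimum is the weighted median (not the mean). Total weight W = 191; half-weight = 95.5.
Sort by position and accumulate weight:
  mile 1 (Zone I, w=50) → cum 50
  mile 10 (Zone II, w=30) → cum 80
  mile 22 (Zone III, w=80) → cum 160  ≥ 95.5 → median here
  mile 26 (Zone IV, w=20) → cum 180
  mile 35 (Zone V, w=11) → cum 191
Optimal location: mile 22.

x = 22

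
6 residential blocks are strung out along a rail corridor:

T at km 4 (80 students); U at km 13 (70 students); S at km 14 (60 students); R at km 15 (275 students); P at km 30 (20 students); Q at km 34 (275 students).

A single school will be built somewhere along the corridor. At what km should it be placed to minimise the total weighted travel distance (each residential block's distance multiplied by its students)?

x = 15

For a sum of weighted absolute distances on a line, the optimum is the weighted median (not the mean). Total weight W = 780; half-weight = 390.
Sort by position and accumulate weight:
  km 4 (T, w=80) → cum 80
  km 13 (U, w=70) → cum 150
  km 14 (S, w=60) → cum 210
  km 15 (R, w=275) → cum 485  ≥ 390 → median here
  km 30 (P, w=20) → cum 505
  km 34 (Q, w=275) → cum 780
Optimal location: km 15.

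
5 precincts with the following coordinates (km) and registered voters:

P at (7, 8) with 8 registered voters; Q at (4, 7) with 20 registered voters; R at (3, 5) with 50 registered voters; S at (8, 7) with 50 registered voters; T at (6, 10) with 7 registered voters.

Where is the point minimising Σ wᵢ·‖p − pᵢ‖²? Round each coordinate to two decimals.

The minimiser of Σwᵢ‖p−pᵢ‖² is the weighted centroid p* = (Σwᵢpᵢ)/(Σwᵢ).
Σwᵢ = 135.
Σwᵢxᵢ = 8·7 + 20·4 + 50·3 + 50·8 + 7·6 = 728.
Σwᵢyᵢ = 8·8 + 20·7 + 50·5 + 50·7 + 7·10 = 874.
x* = 728/135 = 5.39, y* = 874/135 = 6.47.

(5.39, 6.47)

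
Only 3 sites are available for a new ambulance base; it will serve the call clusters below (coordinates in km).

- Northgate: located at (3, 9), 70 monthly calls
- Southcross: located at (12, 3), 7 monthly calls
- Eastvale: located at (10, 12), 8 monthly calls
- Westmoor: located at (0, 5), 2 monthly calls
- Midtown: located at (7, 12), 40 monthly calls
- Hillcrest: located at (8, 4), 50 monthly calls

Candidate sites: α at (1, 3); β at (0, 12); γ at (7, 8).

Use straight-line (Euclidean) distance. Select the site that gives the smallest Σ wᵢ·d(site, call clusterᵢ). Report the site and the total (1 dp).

Total weighted distance at each candidate:
  α (1, 3): total = 1412.2
  β (0, 12): total = 1341.7
  γ (7, 8): total = 759.5
Minimum is at γ with total 759.5 km.

γ, total 759.5 km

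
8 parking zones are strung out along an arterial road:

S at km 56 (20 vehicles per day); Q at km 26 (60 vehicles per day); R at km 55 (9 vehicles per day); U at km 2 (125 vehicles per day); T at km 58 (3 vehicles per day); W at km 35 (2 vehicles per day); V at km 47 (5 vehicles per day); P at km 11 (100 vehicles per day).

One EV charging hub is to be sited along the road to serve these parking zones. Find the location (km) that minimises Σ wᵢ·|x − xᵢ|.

For a sum of weighted absolute distances on a line, the optimum is the weighted median (not the mean). Total weight W = 324; half-weight = 162.
Sort by position and accumulate weight:
  km 2 (U, w=125) → cum 125
  km 11 (P, w=100) → cum 225  ≥ 162 → median here
  km 26 (Q, w=60) → cum 285
  km 35 (W, w=2) → cum 287
  km 47 (V, w=5) → cum 292
  km 55 (R, w=9) → cum 301
  km 56 (S, w=20) → cum 321
  km 58 (T, w=3) → cum 324
Optimal location: km 11.

x = 11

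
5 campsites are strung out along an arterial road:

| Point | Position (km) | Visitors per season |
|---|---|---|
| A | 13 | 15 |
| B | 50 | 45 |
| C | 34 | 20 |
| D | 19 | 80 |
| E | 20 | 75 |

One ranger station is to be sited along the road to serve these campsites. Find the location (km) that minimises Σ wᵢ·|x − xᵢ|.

For a sum of weighted absolute distances on a line, the optimum is the weighted median (not the mean). Total weight W = 235; half-weight = 117.5.
Sort by position and accumulate weight:
  km 13 (A, w=15) → cum 15
  km 19 (D, w=80) → cum 95
  km 20 (E, w=75) → cum 170  ≥ 117.5 → median here
  km 34 (C, w=20) → cum 190
  km 50 (B, w=45) → cum 235
Optimal location: km 20.

x = 20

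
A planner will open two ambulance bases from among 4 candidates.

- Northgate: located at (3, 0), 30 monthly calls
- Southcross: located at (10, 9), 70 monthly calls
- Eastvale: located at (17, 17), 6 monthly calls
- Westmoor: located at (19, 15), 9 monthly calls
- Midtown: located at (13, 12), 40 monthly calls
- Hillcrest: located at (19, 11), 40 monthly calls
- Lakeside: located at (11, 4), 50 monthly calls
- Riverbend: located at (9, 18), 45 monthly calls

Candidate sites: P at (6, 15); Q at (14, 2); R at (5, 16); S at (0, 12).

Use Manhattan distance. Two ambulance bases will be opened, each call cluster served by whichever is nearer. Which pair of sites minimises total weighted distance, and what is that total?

{P, Q}, total 2765

Evaluate every pair (each demand assigned to the nearer of the two):
  {P, Q}: total = 2765
  {Q, R}: total = 2893
  {Q, S}: total = 3355
  {P, S}: total = 3495
  {P, R}: total = 3585
  {R, S}: total = 3913
Best pair: {P, Q} with total 2765.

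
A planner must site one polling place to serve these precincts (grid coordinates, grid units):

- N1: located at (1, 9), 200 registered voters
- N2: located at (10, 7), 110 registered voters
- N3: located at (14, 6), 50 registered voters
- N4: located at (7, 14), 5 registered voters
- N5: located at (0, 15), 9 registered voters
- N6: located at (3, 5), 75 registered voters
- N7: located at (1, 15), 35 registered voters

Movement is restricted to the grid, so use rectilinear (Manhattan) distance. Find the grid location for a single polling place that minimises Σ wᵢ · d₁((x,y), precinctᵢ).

(1, 9)

Manhattan distance separates: Σwᵢ(|x−xᵢ|+|y−yᵢ|) = Σwᵢ|x−xᵢ| + Σwᵢ|y−yᵢ|, so x and y are optimised independently as 1-D weighted medians.
Total weight W = 484; half = 242.
x-coordinate, sorted with cumulative weight:
  x=0 (N5, w=9) cum 9
  x=1 (N1, w=200) cum 209
  x=1 (N7, w=35) cum 244  ← median
  x=3 (N6, w=75) cum 319
  x=7 (N4, w=5) cum 324
  x=10 (N2, w=110) cum 434
  x=14 (N3, w=50) cum 484
⇒ x* = 1
y-coordinate, sorted with cumulative weight:
  y=5 (N6, w=75) cum 75
  y=6 (N3, w=50) cum 125
  y=7 (N2, w=110) cum 235
  y=9 (N1, w=200) cum 435  ← median
  y=14 (N4, w=5) cum 440
  y=15 (N5, w=9) cum 449
  y=15 (N7, w=35) cum 484
⇒ y* = 9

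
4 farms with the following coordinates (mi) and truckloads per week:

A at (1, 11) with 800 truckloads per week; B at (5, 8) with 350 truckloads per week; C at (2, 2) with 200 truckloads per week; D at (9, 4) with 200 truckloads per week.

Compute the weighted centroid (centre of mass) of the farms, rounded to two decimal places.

(3.06, 8.26)

The minimiser of Σwᵢ‖p−pᵢ‖² is the weighted centroid p* = (Σwᵢpᵢ)/(Σwᵢ).
Σwᵢ = 1550.
Σwᵢxᵢ = 800·1 + 350·5 + 200·2 + 200·9 = 4750.
Σwᵢyᵢ = 800·11 + 350·8 + 200·2 + 200·4 = 12800.
x* = 4750/1550 = 3.06, y* = 12800/1550 = 8.26.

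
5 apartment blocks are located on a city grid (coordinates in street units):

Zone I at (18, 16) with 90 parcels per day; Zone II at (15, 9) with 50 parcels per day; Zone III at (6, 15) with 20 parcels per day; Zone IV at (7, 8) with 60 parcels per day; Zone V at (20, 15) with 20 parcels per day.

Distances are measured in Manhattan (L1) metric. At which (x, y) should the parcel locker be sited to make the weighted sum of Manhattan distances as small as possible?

(15, 15)

Manhattan distance separates: Σwᵢ(|x−xᵢ|+|y−yᵢ|) = Σwᵢ|x−xᵢ| + Σwᵢ|y−yᵢ|, so x and y are optimised independently as 1-D weighted medians.
Total weight W = 240; half = 120.
x-coordinate, sorted with cumulative weight:
  x=6 (Zone III, w=20) cum 20
  x=7 (Zone IV, w=60) cum 80
  x=15 (Zone II, w=50) cum 130  ← median
  x=18 (Zone I, w=90) cum 220
  x=20 (Zone V, w=20) cum 240
⇒ x* = 15
y-coordinate, sorted with cumulative weight:
  y=8 (Zone IV, w=60) cum 60
  y=9 (Zone II, w=50) cum 110
  y=15 (Zone III, w=20) cum 130  ← median
  y=15 (Zone V, w=20) cum 150
  y=16 (Zone I, w=90) cum 240
⇒ y* = 15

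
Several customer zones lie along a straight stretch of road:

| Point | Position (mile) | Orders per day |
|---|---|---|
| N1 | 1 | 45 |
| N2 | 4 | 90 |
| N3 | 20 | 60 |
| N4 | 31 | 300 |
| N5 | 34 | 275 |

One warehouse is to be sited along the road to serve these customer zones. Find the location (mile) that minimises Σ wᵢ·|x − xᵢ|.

x = 31

For a sum of weighted absolute distances on a line, the optimum is the weighted median (not the mean). Total weight W = 770; half-weight = 385.
Sort by position and accumulate weight:
  mile 1 (N1, w=45) → cum 45
  mile 4 (N2, w=90) → cum 135
  mile 20 (N3, w=60) → cum 195
  mile 31 (N4, w=300) → cum 495  ≥ 385 → median here
  mile 34 (N5, w=275) → cum 770
Optimal location: mile 31.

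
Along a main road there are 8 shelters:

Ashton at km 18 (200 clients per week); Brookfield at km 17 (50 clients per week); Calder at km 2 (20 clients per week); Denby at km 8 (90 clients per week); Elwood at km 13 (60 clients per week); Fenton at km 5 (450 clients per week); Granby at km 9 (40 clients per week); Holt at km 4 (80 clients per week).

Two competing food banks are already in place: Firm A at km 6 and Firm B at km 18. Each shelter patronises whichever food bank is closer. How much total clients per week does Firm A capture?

The indifferent point is the midpoint (6+18)/2 = 12; shelters left of it (closer to Firm A at 6) go to Firm A, those right go to Firm B.
  Calder at 2 (w=20) → Firm A
  Holt at 4 (w=80) → Firm A
  Fenton at 5 (w=450) → Firm A
  Denby at 8 (w=90) → Firm A
  Granby at 9 (w=40) → Firm A
  Elwood at 13 (w=60) → Firm B
  Brookfield at 17 (w=50) → Firm B
  Ashton at 18 (w=200) → Firm B
Firm A captures 680; Firm B captures 310.

680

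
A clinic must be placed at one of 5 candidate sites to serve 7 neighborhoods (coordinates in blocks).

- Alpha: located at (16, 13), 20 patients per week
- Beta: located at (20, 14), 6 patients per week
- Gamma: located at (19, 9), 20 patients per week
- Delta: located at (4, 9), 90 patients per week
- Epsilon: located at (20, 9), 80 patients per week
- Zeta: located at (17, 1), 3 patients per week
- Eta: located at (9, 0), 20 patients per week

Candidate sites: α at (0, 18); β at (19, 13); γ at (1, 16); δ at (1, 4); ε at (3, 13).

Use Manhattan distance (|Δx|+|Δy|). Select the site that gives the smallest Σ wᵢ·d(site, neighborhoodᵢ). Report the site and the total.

β, total 2764 blocks

Total weighted distance at each candidate:
  α (0, 18): total = 5256
  β (19, 13): total = 2764
  γ (1, 16): total = 4539
  δ (1, 4): total = 4051
  ε (3, 13): total = 3356
Minimum is at β with total 2764 blocks.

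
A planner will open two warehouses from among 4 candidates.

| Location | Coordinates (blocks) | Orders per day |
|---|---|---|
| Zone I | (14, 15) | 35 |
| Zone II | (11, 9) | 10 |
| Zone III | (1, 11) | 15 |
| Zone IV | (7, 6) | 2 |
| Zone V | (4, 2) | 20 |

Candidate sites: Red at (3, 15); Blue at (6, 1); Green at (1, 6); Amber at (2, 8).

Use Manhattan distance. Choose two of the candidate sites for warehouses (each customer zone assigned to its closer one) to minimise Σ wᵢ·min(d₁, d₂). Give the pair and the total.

Evaluate every pair (each demand assigned to the nearer of the two):
  {Red, Blue}: total = 677
  {Red, Amber}: total = 719
  {Red, Green}: total = 742
  {Blue, Amber}: total = 897
  {Green, Amber}: total = 977
  {Blue, Green}: total = 1047
Best pair: {Red, Blue} with total 677.

{Red, Blue}, total 677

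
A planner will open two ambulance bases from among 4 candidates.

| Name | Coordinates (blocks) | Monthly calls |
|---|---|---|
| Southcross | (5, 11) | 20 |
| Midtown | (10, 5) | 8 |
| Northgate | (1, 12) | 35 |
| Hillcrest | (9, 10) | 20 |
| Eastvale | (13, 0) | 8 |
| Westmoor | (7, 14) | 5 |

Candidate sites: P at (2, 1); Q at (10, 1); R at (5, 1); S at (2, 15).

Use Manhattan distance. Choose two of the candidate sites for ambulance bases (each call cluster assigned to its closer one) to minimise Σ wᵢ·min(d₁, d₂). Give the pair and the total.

Evaluate every pair (each demand assigned to the nearer of the two):
  {Q, S}: total = 574
  {R, S}: total = 694
  {P, S}: total = 742
  {P, Q}: total = 1024
  {Q, R}: total = 1064
  {P, R}: total = 1099
Best pair: {Q, S} with total 574.

{Q, S}, total 574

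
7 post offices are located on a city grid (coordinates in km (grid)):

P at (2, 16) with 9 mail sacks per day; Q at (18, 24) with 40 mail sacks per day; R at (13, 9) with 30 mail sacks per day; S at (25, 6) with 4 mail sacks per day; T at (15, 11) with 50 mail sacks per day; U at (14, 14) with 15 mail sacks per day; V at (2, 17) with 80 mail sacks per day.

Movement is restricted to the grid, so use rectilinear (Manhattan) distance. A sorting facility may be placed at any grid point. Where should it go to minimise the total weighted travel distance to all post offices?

Manhattan distance separates: Σwᵢ(|x−xᵢ|+|y−yᵢ|) = Σwᵢ|x−xᵢ| + Σwᵢ|y−yᵢ|, so x and y are optimised independently as 1-D weighted medians.
Total weight W = 228; half = 114.
x-coordinate, sorted with cumulative weight:
  x=2 (P, w=9) cum 9
  x=2 (V, w=80) cum 89
  x=13 (R, w=30) cum 119  ← median
  x=14 (U, w=15) cum 134
  x=15 (T, w=50) cum 184
  x=18 (Q, w=40) cum 224
  x=25 (S, w=4) cum 228
⇒ x* = 13
y-coordinate, sorted with cumulative weight:
  y=6 (S, w=4) cum 4
  y=9 (R, w=30) cum 34
  y=11 (T, w=50) cum 84
  y=14 (U, w=15) cum 99
  y=16 (P, w=9) cum 108
  y=17 (V, w=80) cum 188  ← median
  y=24 (Q, w=40) cum 228
⇒ y* = 17

(13, 17)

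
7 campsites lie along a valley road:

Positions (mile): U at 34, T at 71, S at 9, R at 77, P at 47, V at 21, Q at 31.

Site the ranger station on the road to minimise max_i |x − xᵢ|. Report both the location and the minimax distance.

location 43, max distance 34

The 1-center on a line is the midpoint of the two extreme points: leftmost at 9, rightmost at 77.
Optimal location = (9 + 77)/2 = 43; maximum distance = (77 − 9)/2 = 34.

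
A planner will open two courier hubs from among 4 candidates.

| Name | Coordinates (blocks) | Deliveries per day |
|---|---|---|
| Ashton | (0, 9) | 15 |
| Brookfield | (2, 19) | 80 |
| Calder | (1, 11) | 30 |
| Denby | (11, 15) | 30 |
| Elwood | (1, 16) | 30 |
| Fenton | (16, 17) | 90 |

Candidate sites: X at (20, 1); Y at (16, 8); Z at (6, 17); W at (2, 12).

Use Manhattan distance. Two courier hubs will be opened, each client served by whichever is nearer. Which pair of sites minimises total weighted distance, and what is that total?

Evaluate every pair (each demand assigned to the nearer of the two):
  {Z, W}: total = 1875
  {Y, W}: total = 2015
  {Y, Z}: total = 2220
  {X, Z}: total = 2310
  {X, W}: total = 2915
  {X, Y}: total = 4655
Best pair: {Z, W} with total 1875.

{Z, W}, total 1875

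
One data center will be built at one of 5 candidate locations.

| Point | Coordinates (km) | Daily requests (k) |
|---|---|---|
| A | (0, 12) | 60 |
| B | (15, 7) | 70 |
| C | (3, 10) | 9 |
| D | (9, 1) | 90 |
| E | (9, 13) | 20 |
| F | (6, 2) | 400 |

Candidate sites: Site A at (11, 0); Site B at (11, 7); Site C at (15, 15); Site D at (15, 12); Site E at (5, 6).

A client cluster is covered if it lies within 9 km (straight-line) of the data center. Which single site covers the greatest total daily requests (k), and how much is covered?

Site B, covering 589

Coverage radius r = 9 km; a point is covered iff (Δx)²+(Δy)² ≤ 9² = 81.
  Site A (11, 0): covers {B, D, F} → 560
  Site B (11, 7): covers {B, C, D, E, F} → 589
  Site C (15, 15): covers {B, E} → 90
  Site D (15, 12): covers {B, E} → 90
  Site E (5, 6): covers {A, C, D, E, F} → 579
Maximum coverage at Site B: 589 daily requests (k).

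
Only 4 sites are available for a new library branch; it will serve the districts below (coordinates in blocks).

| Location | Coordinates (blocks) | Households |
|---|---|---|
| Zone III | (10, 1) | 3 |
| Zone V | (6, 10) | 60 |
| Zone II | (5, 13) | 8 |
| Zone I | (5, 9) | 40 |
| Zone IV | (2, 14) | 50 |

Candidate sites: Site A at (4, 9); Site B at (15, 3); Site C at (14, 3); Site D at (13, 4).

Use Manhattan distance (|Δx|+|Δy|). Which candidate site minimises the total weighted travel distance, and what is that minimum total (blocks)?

Total weighted distance at each candidate:
  Site A (4, 9): total = 652
  Site B (15, 3): total = 2981
  Site C (14, 3): total = 2820
  Site D (13, 4): total = 2504
Minimum is at Site A with total 652 blocks.

Site A, total 652 blocks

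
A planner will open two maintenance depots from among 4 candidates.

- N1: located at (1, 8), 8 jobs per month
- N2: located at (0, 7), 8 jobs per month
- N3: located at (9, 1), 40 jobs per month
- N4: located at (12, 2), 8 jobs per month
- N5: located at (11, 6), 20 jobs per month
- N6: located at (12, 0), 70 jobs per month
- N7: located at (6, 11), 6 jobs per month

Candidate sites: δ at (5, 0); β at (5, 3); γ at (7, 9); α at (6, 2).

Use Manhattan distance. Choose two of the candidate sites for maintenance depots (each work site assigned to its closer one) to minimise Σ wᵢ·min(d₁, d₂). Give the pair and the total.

Evaluate every pair (each demand assigned to the nearer of the two):
  {δ, γ}: total = 1048
  {γ, α}: total = 1054
  {δ, α}: total = 1108
  {δ, β}: total = 1132
  {β, α}: total = 1146
  {β, γ}: total = 1290
Best pair: {δ, γ} with total 1048.

{δ, γ}, total 1048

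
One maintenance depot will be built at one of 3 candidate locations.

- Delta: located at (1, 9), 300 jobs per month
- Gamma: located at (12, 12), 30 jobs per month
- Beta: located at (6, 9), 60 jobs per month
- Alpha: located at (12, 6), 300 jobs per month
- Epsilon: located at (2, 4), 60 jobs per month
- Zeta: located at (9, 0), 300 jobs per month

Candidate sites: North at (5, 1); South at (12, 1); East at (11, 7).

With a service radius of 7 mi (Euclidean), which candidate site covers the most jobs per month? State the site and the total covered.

Coverage radius r = 7 mi; a point is covered iff (Δx)²+(Δy)² ≤ 7² = 49.
  North (5, 1): covers {Epsilon, Zeta} → 360
  South (12, 1): covers {Alpha, Zeta} → 600
  East (11, 7): covers {Gamma, Beta, Alpha} → 390
Maximum coverage at South: 600 jobs per month.

South, covering 600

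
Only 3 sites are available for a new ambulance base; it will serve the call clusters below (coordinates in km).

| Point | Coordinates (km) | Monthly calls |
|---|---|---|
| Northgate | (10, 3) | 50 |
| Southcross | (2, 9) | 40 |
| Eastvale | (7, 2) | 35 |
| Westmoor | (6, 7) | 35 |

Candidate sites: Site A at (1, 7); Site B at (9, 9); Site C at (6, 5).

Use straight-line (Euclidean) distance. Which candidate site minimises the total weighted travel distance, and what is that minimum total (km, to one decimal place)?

Total weighted distance at each candidate:
  Site A (1, 7): total = 1030.2
  Site B (9, 9): total = 965.1
  Site C (6, 5): total = 630.6
Minimum is at Site C with total 630.6 km.

Site C, total 630.6 km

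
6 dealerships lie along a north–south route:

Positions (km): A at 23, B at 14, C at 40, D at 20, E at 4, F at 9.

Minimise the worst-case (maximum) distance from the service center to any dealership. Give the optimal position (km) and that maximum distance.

The 1-center on a line is the midpoint of the two extreme points: leftmost at 4, rightmost at 40.
Optimal location = (4 + 40)/2 = 22; maximum distance = (40 − 4)/2 = 18.

location 22, max distance 18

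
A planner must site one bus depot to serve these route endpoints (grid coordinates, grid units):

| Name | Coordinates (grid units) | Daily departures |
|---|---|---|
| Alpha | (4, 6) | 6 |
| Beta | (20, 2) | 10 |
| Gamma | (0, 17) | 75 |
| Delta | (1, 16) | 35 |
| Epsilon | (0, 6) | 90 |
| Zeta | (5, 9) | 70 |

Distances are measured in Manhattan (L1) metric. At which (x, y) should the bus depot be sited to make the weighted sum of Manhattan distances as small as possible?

Manhattan distance separates: Σwᵢ(|x−xᵢ|+|y−yᵢ|) = Σwᵢ|x−xᵢ| + Σwᵢ|y−yᵢ|, so x and y are optimised independently as 1-D weighted medians.
Total weight W = 286; half = 143.
x-coordinate, sorted with cumulative weight:
  x=0 (Gamma, w=75) cum 75
  x=0 (Epsilon, w=90) cum 165  ← median
  x=1 (Delta, w=35) cum 200
  x=4 (Alpha, w=6) cum 206
  x=5 (Zeta, w=70) cum 276
  x=20 (Beta, w=10) cum 286
⇒ x* = 0
y-coordinate, sorted with cumulative weight:
  y=2 (Beta, w=10) cum 10
  y=6 (Alpha, w=6) cum 16
  y=6 (Epsilon, w=90) cum 106
  y=9 (Zeta, w=70) cum 176  ← median
  y=16 (Delta, w=35) cum 211
  y=17 (Gamma, w=75) cum 286
⇒ y* = 9

(0, 9)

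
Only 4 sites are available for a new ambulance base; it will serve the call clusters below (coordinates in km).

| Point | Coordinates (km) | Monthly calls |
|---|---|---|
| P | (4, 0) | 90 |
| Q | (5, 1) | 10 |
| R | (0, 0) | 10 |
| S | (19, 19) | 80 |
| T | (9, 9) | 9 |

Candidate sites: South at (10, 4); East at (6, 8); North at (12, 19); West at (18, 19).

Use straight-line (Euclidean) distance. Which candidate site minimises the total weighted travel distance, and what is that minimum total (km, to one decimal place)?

South, total 2260.3 km

Total weighted distance at each candidate:
  South (10, 4): total = 2260.3
  East (6, 8): total = 2303.7
  North (12, 19): total = 2927.2
  West (18, 19): total = 2808.9
Minimum is at South with total 2260.3 km.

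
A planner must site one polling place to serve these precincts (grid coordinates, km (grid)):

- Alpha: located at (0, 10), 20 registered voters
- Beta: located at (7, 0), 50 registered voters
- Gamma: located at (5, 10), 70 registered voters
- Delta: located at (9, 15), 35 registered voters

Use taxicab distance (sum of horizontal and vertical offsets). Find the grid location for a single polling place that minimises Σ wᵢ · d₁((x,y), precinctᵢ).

(5, 10)

Manhattan distance separates: Σwᵢ(|x−xᵢ|+|y−yᵢ|) = Σwᵢ|x−xᵢ| + Σwᵢ|y−yᵢ|, so x and y are optimised independently as 1-D weighted medians.
Total weight W = 175; half = 87.5.
x-coordinate, sorted with cumulative weight:
  x=0 (Alpha, w=20) cum 20
  x=5 (Gamma, w=70) cum 90  ← median
  x=7 (Beta, w=50) cum 140
  x=9 (Delta, w=35) cum 175
⇒ x* = 5
y-coordinate, sorted with cumulative weight:
  y=0 (Beta, w=50) cum 50
  y=10 (Alpha, w=20) cum 70
  y=10 (Gamma, w=70) cum 140  ← median
  y=15 (Delta, w=35) cum 175
⇒ y* = 10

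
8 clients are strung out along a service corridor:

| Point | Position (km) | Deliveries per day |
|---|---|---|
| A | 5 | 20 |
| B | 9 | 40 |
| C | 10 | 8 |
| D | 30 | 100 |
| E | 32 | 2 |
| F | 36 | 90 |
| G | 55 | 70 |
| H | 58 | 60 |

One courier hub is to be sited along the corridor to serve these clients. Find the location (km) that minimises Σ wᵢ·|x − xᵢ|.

x = 36

For a sum of weighted absolute distances on a line, the optimum is the weighted median (not the mean). Total weight W = 390; half-weight = 195.
Sort by position and accumulate weight:
  km 5 (A, w=20) → cum 20
  km 9 (B, w=40) → cum 60
  km 10 (C, w=8) → cum 68
  km 30 (D, w=100) → cum 168
  km 32 (E, w=2) → cum 170
  km 36 (F, w=90) → cum 260  ≥ 195 → median here
  km 55 (G, w=70) → cum 330
  km 58 (H, w=60) → cum 390
Optimal location: km 36.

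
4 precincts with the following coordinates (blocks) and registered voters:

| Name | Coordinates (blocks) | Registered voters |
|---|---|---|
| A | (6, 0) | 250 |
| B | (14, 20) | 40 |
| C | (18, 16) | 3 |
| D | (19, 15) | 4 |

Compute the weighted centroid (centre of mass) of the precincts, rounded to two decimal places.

The minimiser of Σwᵢ‖p−pᵢ‖² is the weighted centroid p* = (Σwᵢpᵢ)/(Σwᵢ).
Σwᵢ = 297.
Σwᵢxᵢ = 250·6 + 40·14 + 3·18 + 4·19 = 2190.
Σwᵢyᵢ = 250·0 + 40·20 + 3·16 + 4·15 = 908.
x* = 2190/297 = 7.37, y* = 908/297 = 3.06.

(7.37, 3.06)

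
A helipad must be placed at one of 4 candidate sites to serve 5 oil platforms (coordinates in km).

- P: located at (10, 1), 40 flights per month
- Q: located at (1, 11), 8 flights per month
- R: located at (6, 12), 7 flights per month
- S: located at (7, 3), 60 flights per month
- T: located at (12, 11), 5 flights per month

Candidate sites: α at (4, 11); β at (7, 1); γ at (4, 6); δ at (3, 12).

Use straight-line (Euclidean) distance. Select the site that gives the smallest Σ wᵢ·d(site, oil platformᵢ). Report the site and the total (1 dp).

β, total 466.5 km

Total weighted distance at each candidate:
  α (4, 11): total = 1058.8
  β (7, 1): total = 466.5
  γ (4, 6): total = 705.1
  δ (3, 12): total = 1196.6
Minimum is at β with total 466.5 km.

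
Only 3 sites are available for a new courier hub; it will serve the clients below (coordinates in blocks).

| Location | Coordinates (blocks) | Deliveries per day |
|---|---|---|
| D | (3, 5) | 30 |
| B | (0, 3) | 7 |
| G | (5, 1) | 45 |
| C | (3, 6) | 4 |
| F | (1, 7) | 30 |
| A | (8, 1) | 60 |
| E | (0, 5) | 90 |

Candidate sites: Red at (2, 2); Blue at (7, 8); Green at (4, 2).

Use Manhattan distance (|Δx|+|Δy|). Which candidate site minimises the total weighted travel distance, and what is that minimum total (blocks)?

Red, total 1391 blocks

Total weighted distance at each candidate:
  Red (2, 2): total = 1391
  Blue (7, 8): total = 2313
  Green (4, 2): total = 1435
Minimum is at Red with total 1391 blocks.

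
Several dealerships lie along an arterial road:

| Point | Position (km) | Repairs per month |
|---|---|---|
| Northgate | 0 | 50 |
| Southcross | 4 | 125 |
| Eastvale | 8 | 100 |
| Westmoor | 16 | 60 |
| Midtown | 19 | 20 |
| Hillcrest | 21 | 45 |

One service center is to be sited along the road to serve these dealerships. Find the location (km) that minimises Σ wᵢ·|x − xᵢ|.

For a sum of weighted absolute distances on a line, the optimum is the weighted median (not the mean). Total weight W = 400; half-weight = 200.
Sort by position and accumulate weight:
  km 0 (Northgate, w=50) → cum 50
  km 4 (Southcross, w=125) → cum 175
  km 8 (Eastvale, w=100) → cum 275  ≥ 200 → median here
  km 16 (Westmoor, w=60) → cum 335
  km 19 (Midtown, w=20) → cum 355
  km 21 (Hillcrest, w=45) → cum 400
Optimal location: km 8.

x = 8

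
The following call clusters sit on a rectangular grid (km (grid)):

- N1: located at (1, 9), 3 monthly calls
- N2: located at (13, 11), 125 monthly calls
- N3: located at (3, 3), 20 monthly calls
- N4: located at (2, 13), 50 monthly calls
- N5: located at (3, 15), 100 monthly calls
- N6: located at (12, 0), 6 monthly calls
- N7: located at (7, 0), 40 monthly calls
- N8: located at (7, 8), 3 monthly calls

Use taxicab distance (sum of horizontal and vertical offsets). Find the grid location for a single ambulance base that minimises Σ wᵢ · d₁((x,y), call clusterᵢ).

Manhattan distance separates: Σwᵢ(|x−xᵢ|+|y−yᵢ|) = Σwᵢ|x−xᵢ| + Σwᵢ|y−yᵢ|, so x and y are optimised independently as 1-D weighted medians.
Total weight W = 347; half = 173.5.
x-coordinate, sorted with cumulative weight:
  x=1 (N1, w=3) cum 3
  x=2 (N4, w=50) cum 53
  x=3 (N3, w=20) cum 73
  x=3 (N5, w=100) cum 173
  x=7 (N7, w=40) cum 213  ← median
  x=7 (N8, w=3) cum 216
  x=12 (N6, w=6) cum 222
  x=13 (N2, w=125) cum 347
⇒ x* = 7
y-coordinate, sorted with cumulative weight:
  y=0 (N6, w=6) cum 6
  y=0 (N7, w=40) cum 46
  y=3 (N3, w=20) cum 66
  y=8 (N8, w=3) cum 69
  y=9 (N1, w=3) cum 72
  y=11 (N2, w=125) cum 197  ← median
  y=13 (N4, w=50) cum 247
  y=15 (N5, w=100) cum 347
⇒ y* = 11

(7, 11)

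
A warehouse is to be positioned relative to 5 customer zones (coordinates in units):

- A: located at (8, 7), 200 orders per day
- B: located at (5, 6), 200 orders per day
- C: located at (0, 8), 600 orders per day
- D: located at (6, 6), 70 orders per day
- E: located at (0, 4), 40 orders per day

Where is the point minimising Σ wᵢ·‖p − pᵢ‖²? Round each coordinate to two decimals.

(2.72, 7.19)

The minimiser of Σwᵢ‖p−pᵢ‖² is the weighted centroid p* = (Σwᵢpᵢ)/(Σwᵢ).
Σwᵢ = 1110.
Σwᵢxᵢ = 200·8 + 200·5 + 600·0 + 70·6 + 40·0 = 3020.
Σwᵢyᵢ = 200·7 + 200·6 + 600·8 + 70·6 + 40·4 = 7980.
x* = 3020/1110 = 2.72, y* = 7980/1110 = 7.19.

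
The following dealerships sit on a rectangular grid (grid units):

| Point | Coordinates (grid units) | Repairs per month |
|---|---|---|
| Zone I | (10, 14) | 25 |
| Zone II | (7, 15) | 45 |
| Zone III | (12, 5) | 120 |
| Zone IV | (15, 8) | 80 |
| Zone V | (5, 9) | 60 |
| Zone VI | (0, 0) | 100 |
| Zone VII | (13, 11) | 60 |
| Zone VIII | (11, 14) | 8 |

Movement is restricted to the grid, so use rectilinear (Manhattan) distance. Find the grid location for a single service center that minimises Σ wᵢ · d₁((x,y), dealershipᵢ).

(12, 8)

Manhattan distance separates: Σwᵢ(|x−xᵢ|+|y−yᵢ|) = Σwᵢ|x−xᵢ| + Σwᵢ|y−yᵢ|, so x and y are optimised independently as 1-D weighted medians.
Total weight W = 498; half = 249.
x-coordinate, sorted with cumulative weight:
  x=0 (Zone VI, w=100) cum 100
  x=5 (Zone V, w=60) cum 160
  x=7 (Zone II, w=45) cum 205
  x=10 (Zone I, w=25) cum 230
  x=11 (Zone VIII, w=8) cum 238
  x=12 (Zone III, w=120) cum 358  ← median
  x=13 (Zone VII, w=60) cum 418
  x=15 (Zone IV, w=80) cum 498
⇒ x* = 12
y-coordinate, sorted with cumulative weight:
  y=0 (Zone VI, w=100) cum 100
  y=5 (Zone III, w=120) cum 220
  y=8 (Zone IV, w=80) cum 300  ← median
  y=9 (Zone V, w=60) cum 360
  y=11 (Zone VII, w=60) cum 420
  y=14 (Zone I, w=25) cum 445
  y=14 (Zone VIII, w=8) cum 453
  y=15 (Zone II, w=45) cum 498
⇒ y* = 8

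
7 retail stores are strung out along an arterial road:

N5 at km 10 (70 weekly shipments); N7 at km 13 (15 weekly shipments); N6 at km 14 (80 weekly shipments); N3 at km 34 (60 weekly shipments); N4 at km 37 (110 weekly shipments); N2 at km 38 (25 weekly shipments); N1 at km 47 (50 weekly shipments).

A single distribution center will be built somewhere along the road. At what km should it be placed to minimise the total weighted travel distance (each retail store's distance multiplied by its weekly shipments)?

x = 34

For a sum of weighted absolute distances on a line, the optimum is the weighted median (not the mean). Total weight W = 410; half-weight = 205.
Sort by position and accumulate weight:
  km 10 (N5, w=70) → cum 70
  km 13 (N7, w=15) → cum 85
  km 14 (N6, w=80) → cum 165
  km 34 (N3, w=60) → cum 225  ≥ 205 → median here
  km 37 (N4, w=110) → cum 335
  km 38 (N2, w=25) → cum 360
  km 47 (N1, w=50) → cum 410
Optimal location: km 34.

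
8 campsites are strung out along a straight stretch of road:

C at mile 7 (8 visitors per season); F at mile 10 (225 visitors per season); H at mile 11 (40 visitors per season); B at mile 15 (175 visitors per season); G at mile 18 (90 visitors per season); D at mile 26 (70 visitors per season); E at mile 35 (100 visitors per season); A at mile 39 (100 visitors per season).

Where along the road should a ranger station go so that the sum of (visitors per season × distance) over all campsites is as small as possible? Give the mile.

For a sum of weighted absolute distances on a line, the optimum is the weighted median (not the mean). Total weight W = 808; half-weight = 404.
Sort by position and accumulate weight:
  mile 7 (C, w=8) → cum 8
  mile 10 (F, w=225) → cum 233
  mile 11 (H, w=40) → cum 273
  mile 15 (B, w=175) → cum 448  ≥ 404 → median here
  mile 18 (G, w=90) → cum 538
  mile 26 (D, w=70) → cum 608
  mile 35 (E, w=100) → cum 708
  mile 39 (A, w=100) → cum 808
Optimal location: mile 15.

x = 15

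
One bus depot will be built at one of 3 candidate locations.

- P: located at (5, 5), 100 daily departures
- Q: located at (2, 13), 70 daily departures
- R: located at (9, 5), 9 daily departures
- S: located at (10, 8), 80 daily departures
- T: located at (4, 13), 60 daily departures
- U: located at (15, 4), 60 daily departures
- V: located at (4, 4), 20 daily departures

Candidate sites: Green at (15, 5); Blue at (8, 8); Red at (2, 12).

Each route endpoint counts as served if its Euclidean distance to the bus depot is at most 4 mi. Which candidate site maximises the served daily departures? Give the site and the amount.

Red, covering 130

Coverage radius r = 4 mi; a point is covered iff (Δx)²+(Δy)² ≤ 4² = 16.
  Green (15, 5): covers {U} → 60
  Blue (8, 8): covers {R, S} → 89
  Red (2, 12): covers {Q, T} → 130
Maximum coverage at Red: 130 daily departures.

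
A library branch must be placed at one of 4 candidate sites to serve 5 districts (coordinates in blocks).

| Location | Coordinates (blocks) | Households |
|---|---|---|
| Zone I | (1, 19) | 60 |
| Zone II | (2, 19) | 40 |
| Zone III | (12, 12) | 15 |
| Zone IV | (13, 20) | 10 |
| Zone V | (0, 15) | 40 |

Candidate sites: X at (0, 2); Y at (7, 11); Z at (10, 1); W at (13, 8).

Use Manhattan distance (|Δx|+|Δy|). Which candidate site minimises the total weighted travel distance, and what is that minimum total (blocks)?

Y, total 2040 blocks

Total weighted distance at each candidate:
  X (0, 2): total = 3000
  Y (7, 11): total = 2040
  Z (10, 1): total = 4035
  W (13, 8): total = 3255
Minimum is at Y with total 2040 blocks.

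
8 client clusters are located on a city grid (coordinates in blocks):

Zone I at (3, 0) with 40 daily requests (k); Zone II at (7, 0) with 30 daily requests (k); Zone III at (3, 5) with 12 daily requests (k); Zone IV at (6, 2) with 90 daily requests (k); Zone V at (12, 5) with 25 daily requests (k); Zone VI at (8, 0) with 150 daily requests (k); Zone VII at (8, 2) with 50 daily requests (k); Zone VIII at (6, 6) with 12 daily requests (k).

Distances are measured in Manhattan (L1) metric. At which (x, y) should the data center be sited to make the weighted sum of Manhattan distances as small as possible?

(8, 0)

Manhattan distance separates: Σwᵢ(|x−xᵢ|+|y−yᵢ|) = Σwᵢ|x−xᵢ| + Σwᵢ|y−yᵢ|, so x and y are optimised independently as 1-D weighted medians.
Total weight W = 409; half = 204.5.
x-coordinate, sorted with cumulative weight:
  x=3 (Zone I, w=40) cum 40
  x=3 (Zone III, w=12) cum 52
  x=6 (Zone IV, w=90) cum 142
  x=6 (Zone VIII, w=12) cum 154
  x=7 (Zone II, w=30) cum 184
  x=8 (Zone VI, w=150) cum 334  ← median
  x=8 (Zone VII, w=50) cum 384
  x=12 (Zone V, w=25) cum 409
⇒ x* = 8
y-coordinate, sorted with cumulative weight:
  y=0 (Zone I, w=40) cum 40
  y=0 (Zone II, w=30) cum 70
  y=0 (Zone VI, w=150) cum 220  ← median
  y=2 (Zone IV, w=90) cum 310
  y=2 (Zone VII, w=50) cum 360
  y=5 (Zone III, w=12) cum 372
  y=5 (Zone V, w=25) cum 397
  y=6 (Zone VIII, w=12) cum 409
⇒ y* = 0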